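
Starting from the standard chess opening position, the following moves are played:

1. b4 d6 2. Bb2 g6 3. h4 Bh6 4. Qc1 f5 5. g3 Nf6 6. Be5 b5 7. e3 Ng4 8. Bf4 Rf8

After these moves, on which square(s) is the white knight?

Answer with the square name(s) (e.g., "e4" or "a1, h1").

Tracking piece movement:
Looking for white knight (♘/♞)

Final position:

  a b c d e f g h
  ─────────────────
8│♜ ♞ ♝ ♛ ♚ ♜ · ·│8
7│♟ · ♟ · ♟ · · ♟│7
6│· · · ♟ · · ♟ ♝│6
5│· ♟ · · · ♟ · ·│5
4│· ♙ · · · ♗ ♞ ♙│4
3│· · · · ♙ · ♙ ·│3
2│♙ · ♙ ♙ · ♙ · ·│2
1│♖ ♘ ♕ · ♔ ♗ ♘ ♖│1
  ─────────────────
  a b c d e f g h


b1, g1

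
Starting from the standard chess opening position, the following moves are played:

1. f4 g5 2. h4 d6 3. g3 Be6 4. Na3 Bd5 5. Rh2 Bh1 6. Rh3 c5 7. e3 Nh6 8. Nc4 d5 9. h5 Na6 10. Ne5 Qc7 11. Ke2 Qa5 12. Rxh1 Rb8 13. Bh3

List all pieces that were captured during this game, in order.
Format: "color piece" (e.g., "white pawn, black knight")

Tracking captures:
  Rxh1: captured black bishop

black bishop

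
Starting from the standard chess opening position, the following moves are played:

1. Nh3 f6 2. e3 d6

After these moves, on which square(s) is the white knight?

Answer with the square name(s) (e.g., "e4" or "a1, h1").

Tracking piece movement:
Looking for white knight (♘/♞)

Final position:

  a b c d e f g h
  ─────────────────
8│♜ ♞ ♝ ♛ ♚ ♝ ♞ ♜│8
7│♟ ♟ ♟ · ♟ · ♟ ♟│7
6│· · · ♟ · ♟ · ·│6
5│· · · · · · · ·│5
4│· · · · · · · ·│4
3│· · · · ♙ · · ♘│3
2│♙ ♙ ♙ ♙ · ♙ ♙ ♙│2
1│♖ ♘ ♗ ♕ ♔ ♗ · ♖│1
  ─────────────────
  a b c d e f g h


b1, h3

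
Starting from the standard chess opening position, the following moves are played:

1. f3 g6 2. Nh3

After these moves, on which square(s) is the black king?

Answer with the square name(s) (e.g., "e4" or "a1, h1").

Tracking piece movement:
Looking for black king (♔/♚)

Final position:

  a b c d e f g h
  ─────────────────
8│♜ ♞ ♝ ♛ ♚ ♝ ♞ ♜│8
7│♟ ♟ ♟ ♟ ♟ ♟ · ♟│7
6│· · · · · · ♟ ·│6
5│· · · · · · · ·│5
4│· · · · · · · ·│4
3│· · · · · ♙ · ♘│3
2│♙ ♙ ♙ ♙ ♙ · ♙ ♙│2
1│♖ ♘ ♗ ♕ ♔ ♗ · ♖│1
  ─────────────────
  a b c d e f g h


e8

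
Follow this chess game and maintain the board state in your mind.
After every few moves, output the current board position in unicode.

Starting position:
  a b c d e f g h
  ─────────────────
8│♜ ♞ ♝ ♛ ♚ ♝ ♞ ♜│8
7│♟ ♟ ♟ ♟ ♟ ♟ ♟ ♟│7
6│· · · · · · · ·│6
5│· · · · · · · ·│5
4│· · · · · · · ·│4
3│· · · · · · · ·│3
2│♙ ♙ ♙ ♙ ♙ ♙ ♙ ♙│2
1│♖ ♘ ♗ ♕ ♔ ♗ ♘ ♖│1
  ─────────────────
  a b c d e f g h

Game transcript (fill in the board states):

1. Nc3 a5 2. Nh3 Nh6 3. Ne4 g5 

  a b c d e f g h
  ─────────────────
8│♜ ♞ ♝ ♛ ♚ ♝ · ♜│8
7│· ♟ ♟ ♟ ♟ ♟ · ♟│7
6│· · · · · · · ♞│6
5│♟ · · · · · ♟ ·│5
4│· · · · ♘ · · ·│4
3│· · · · · · · ♘│3
2│♙ ♙ ♙ ♙ ♙ ♙ ♙ ♙│2
1│♖ · ♗ ♕ ♔ ♗ · ♖│1
  ─────────────────
  a b c d e f g h

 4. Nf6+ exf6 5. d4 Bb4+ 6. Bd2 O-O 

  a b c d e f g h
  ─────────────────
8│♜ ♞ ♝ ♛ · ♜ ♚ ·│8
7│· ♟ ♟ ♟ · ♟ · ♟│7
6│· · · · · ♟ · ♞│6
5│♟ · · · · · ♟ ·│5
4│· ♝ · ♙ · · · ·│4
3│· · · · · · · ♘│3
2│♙ ♙ ♙ ♗ ♙ ♙ ♙ ♙│2
1│♖ · · ♕ ♔ ♗ · ♖│1
  ─────────────────
  a b c d e f g h

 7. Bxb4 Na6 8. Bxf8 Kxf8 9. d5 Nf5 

  a b c d e f g h
  ─────────────────
8│♜ · ♝ ♛ · ♚ · ·│8
7│· ♟ ♟ ♟ · ♟ · ♟│7
6│♞ · · · · ♟ · ·│6
5│♟ · · ♙ · ♞ ♟ ·│5
4│· · · · · · · ·│4
3│· · · · · · · ♘│3
2│♙ ♙ ♙ · ♙ ♙ ♙ ♙│2
1│♖ · · ♕ ♔ ♗ · ♖│1
  ─────────────────
  a b c d e f g h

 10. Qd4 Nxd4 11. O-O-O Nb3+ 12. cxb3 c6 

  a b c d e f g h
  ─────────────────
8│♜ · ♝ ♛ · ♚ · ·│8
7│· ♟ · ♟ · ♟ · ♟│7
6│♞ · ♟ · · ♟ · ·│6
5│♟ · · ♙ · · ♟ ·│5
4│· · · · · · · ·│4
3│· ♙ · · · · · ♘│3
2│♙ ♙ · · ♙ ♙ ♙ ♙│2
1│· · ♔ ♖ · ♗ · ♖│1
  ─────────────────
  a b c d e f g h

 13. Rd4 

  a b c d e f g h
  ─────────────────
8│♜ · ♝ ♛ · ♚ · ·│8
7│· ♟ · ♟ · ♟ · ♟│7
6│♞ · ♟ · · ♟ · ·│6
5│♟ · · ♙ · · ♟ ·│5
4│· · · ♖ · · · ·│4
3│· ♙ · · · · · ♘│3
2│♙ ♙ · · ♙ ♙ ♙ ♙│2
1│· · ♔ · · ♗ · ♖│1
  ─────────────────
  a b c d e f g h


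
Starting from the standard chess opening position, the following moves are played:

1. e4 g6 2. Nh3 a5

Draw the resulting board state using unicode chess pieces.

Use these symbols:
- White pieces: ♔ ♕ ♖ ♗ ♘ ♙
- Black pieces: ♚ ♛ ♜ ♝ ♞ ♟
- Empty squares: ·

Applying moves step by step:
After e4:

♜ ♞ ♝ ♛ ♚ ♝ ♞ ♜
♟ ♟ ♟ ♟ ♟ ♟ ♟ ♟
· · · · · · · ·
· · · · · · · ·
· · · · ♙ · · ·
· · · · · · · ·
♙ ♙ ♙ ♙ · ♙ ♙ ♙
♖ ♘ ♗ ♕ ♔ ♗ ♘ ♖


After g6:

♜ ♞ ♝ ♛ ♚ ♝ ♞ ♜
♟ ♟ ♟ ♟ ♟ ♟ · ♟
· · · · · · ♟ ·
· · · · · · · ·
· · · · ♙ · · ·
· · · · · · · ·
♙ ♙ ♙ ♙ · ♙ ♙ ♙
♖ ♘ ♗ ♕ ♔ ♗ ♘ ♖


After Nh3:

♜ ♞ ♝ ♛ ♚ ♝ ♞ ♜
♟ ♟ ♟ ♟ ♟ ♟ · ♟
· · · · · · ♟ ·
· · · · · · · ·
· · · · ♙ · · ·
· · · · · · · ♘
♙ ♙ ♙ ♙ · ♙ ♙ ♙
♖ ♘ ♗ ♕ ♔ ♗ · ♖


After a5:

♜ ♞ ♝ ♛ ♚ ♝ ♞ ♜
· ♟ ♟ ♟ ♟ ♟ · ♟
· · · · · · ♟ ·
♟ · · · · · · ·
· · · · ♙ · · ·
· · · · · · · ♘
♙ ♙ ♙ ♙ · ♙ ♙ ♙
♖ ♘ ♗ ♕ ♔ ♗ · ♖



  a b c d e f g h
  ─────────────────
8│♜ ♞ ♝ ♛ ♚ ♝ ♞ ♜│8
7│· ♟ ♟ ♟ ♟ ♟ · ♟│7
6│· · · · · · ♟ ·│6
5│♟ · · · · · · ·│5
4│· · · · ♙ · · ·│4
3│· · · · · · · ♘│3
2│♙ ♙ ♙ ♙ · ♙ ♙ ♙│2
1│♖ ♘ ♗ ♕ ♔ ♗ · ♖│1
  ─────────────────
  a b c d e f g h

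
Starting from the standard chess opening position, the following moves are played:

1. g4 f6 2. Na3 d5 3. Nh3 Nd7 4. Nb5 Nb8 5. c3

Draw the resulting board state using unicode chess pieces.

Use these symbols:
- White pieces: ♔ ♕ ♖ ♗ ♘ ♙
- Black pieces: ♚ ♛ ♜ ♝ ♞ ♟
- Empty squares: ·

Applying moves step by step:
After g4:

♜ ♞ ♝ ♛ ♚ ♝ ♞ ♜
♟ ♟ ♟ ♟ ♟ ♟ ♟ ♟
· · · · · · · ·
· · · · · · · ·
· · · · · · ♙ ·
· · · · · · · ·
♙ ♙ ♙ ♙ ♙ ♙ · ♙
♖ ♘ ♗ ♕ ♔ ♗ ♘ ♖


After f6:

♜ ♞ ♝ ♛ ♚ ♝ ♞ ♜
♟ ♟ ♟ ♟ ♟ · ♟ ♟
· · · · · ♟ · ·
· · · · · · · ·
· · · · · · ♙ ·
· · · · · · · ·
♙ ♙ ♙ ♙ ♙ ♙ · ♙
♖ ♘ ♗ ♕ ♔ ♗ ♘ ♖


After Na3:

♜ ♞ ♝ ♛ ♚ ♝ ♞ ♜
♟ ♟ ♟ ♟ ♟ · ♟ ♟
· · · · · ♟ · ·
· · · · · · · ·
· · · · · · ♙ ·
♘ · · · · · · ·
♙ ♙ ♙ ♙ ♙ ♙ · ♙
♖ · ♗ ♕ ♔ ♗ ♘ ♖


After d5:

♜ ♞ ♝ ♛ ♚ ♝ ♞ ♜
♟ ♟ ♟ · ♟ · ♟ ♟
· · · · · ♟ · ·
· · · ♟ · · · ·
· · · · · · ♙ ·
♘ · · · · · · ·
♙ ♙ ♙ ♙ ♙ ♙ · ♙
♖ · ♗ ♕ ♔ ♗ ♘ ♖


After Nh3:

♜ ♞ ♝ ♛ ♚ ♝ ♞ ♜
♟ ♟ ♟ · ♟ · ♟ ♟
· · · · · ♟ · ·
· · · ♟ · · · ·
· · · · · · ♙ ·
♘ · · · · · · ♘
♙ ♙ ♙ ♙ ♙ ♙ · ♙
♖ · ♗ ♕ ♔ ♗ · ♖


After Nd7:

♜ · ♝ ♛ ♚ ♝ ♞ ♜
♟ ♟ ♟ ♞ ♟ · ♟ ♟
· · · · · ♟ · ·
· · · ♟ · · · ·
· · · · · · ♙ ·
♘ · · · · · · ♘
♙ ♙ ♙ ♙ ♙ ♙ · ♙
♖ · ♗ ♕ ♔ ♗ · ♖


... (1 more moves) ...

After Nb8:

♜ ♞ ♝ ♛ ♚ ♝ ♞ ♜
♟ ♟ ♟ · ♟ · ♟ ♟
· · · · · ♟ · ·
· ♘ · ♟ · · · ·
· · · · · · ♙ ·
· · · · · · · ♘
♙ ♙ ♙ ♙ ♙ ♙ · ♙
♖ · ♗ ♕ ♔ ♗ · ♖


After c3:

♜ ♞ ♝ ♛ ♚ ♝ ♞ ♜
♟ ♟ ♟ · ♟ · ♟ ♟
· · · · · ♟ · ·
· ♘ · ♟ · · · ·
· · · · · · ♙ ·
· · ♙ · · · · ♘
♙ ♙ · ♙ ♙ ♙ · ♙
♖ · ♗ ♕ ♔ ♗ · ♖



  a b c d e f g h
  ─────────────────
8│♜ ♞ ♝ ♛ ♚ ♝ ♞ ♜│8
7│♟ ♟ ♟ · ♟ · ♟ ♟│7
6│· · · · · ♟ · ·│6
5│· ♘ · ♟ · · · ·│5
4│· · · · · · ♙ ·│4
3│· · ♙ · · · · ♘│3
2│♙ ♙ · ♙ ♙ ♙ · ♙│2
1│♖ · ♗ ♕ ♔ ♗ · ♖│1
  ─────────────────
  a b c d e f g h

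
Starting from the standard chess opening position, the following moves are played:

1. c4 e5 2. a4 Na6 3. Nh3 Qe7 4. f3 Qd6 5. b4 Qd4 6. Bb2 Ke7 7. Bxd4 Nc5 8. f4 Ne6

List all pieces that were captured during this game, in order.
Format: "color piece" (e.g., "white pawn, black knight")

Tracking captures:
  Bxd4: captured black queen

black queen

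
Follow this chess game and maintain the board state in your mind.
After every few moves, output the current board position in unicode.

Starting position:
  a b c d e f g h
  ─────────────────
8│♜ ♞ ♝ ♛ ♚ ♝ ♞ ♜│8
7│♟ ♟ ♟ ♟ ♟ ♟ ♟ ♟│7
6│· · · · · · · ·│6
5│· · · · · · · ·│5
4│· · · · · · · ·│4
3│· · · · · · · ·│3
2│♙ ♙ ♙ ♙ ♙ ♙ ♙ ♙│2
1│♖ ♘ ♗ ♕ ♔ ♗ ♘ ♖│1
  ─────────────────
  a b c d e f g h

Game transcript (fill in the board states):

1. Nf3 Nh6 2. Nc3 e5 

  a b c d e f g h
  ─────────────────
8│♜ ♞ ♝ ♛ ♚ ♝ · ♜│8
7│♟ ♟ ♟ ♟ · ♟ ♟ ♟│7
6│· · · · · · · ♞│6
5│· · · · ♟ · · ·│5
4│· · · · · · · ·│4
3│· · ♘ · · ♘ · ·│3
2│♙ ♙ ♙ ♙ ♙ ♙ ♙ ♙│2
1│♖ · ♗ ♕ ♔ ♗ · ♖│1
  ─────────────────
  a b c d e f g h

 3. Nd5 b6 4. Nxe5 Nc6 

  a b c d e f g h
  ─────────────────
8│♜ · ♝ ♛ ♚ ♝ · ♜│8
7│♟ · ♟ ♟ · ♟ ♟ ♟│7
6│· ♟ ♞ · · · · ♞│6
5│· · · ♘ ♘ · · ·│5
4│· · · · · · · ·│4
3│· · · · · · · ·│3
2│♙ ♙ ♙ ♙ ♙ ♙ ♙ ♙│2
1│♖ · ♗ ♕ ♔ ♗ · ♖│1
  ─────────────────
  a b c d e f g h

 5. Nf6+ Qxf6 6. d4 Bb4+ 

  a b c d e f g h
  ─────────────────
8│♜ · ♝ · ♚ · · ♜│8
7│♟ · ♟ ♟ · ♟ ♟ ♟│7
6│· ♟ ♞ · · ♛ · ♞│6
5│· · · · ♘ · · ·│5
4│· ♝ · ♙ · · · ·│4
3│· · · · · · · ·│3
2│♙ ♙ ♙ · ♙ ♙ ♙ ♙│2
1│♖ · ♗ ♕ ♔ ♗ · ♖│1
  ─────────────────
  a b c d e f g h

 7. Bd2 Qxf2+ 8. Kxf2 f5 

  a b c d e f g h
  ─────────────────
8│♜ · ♝ · ♚ · · ♜│8
7│♟ · ♟ ♟ · · ♟ ♟│7
6│· ♟ ♞ · · · · ♞│6
5│· · · · ♘ ♟ · ·│5
4│· ♝ · ♙ · · · ·│4
3│· · · · · · · ·│3
2│♙ ♙ ♙ ♗ ♙ ♔ ♙ ♙│2
1│♖ · · ♕ · ♗ · ♖│1
  ─────────────────
  a b c d e f g h

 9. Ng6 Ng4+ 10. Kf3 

  a b c d e f g h
  ─────────────────
8│♜ · ♝ · ♚ · · ♜│8
7│♟ · ♟ ♟ · · ♟ ♟│7
6│· ♟ ♞ · · · ♘ ·│6
5│· · · · · ♟ · ·│5
4│· ♝ · ♙ · · ♞ ·│4
3│· · · · · ♔ · ·│3
2│♙ ♙ ♙ ♗ ♙ · ♙ ♙│2
1│♖ · · ♕ · ♗ · ♖│1
  ─────────────────
  a b c d e f g h


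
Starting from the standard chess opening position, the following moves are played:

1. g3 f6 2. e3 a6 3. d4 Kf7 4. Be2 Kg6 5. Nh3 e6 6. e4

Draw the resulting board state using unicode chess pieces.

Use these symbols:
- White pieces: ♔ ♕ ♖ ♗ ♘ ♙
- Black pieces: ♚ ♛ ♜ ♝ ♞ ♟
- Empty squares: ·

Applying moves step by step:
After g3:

♜ ♞ ♝ ♛ ♚ ♝ ♞ ♜
♟ ♟ ♟ ♟ ♟ ♟ ♟ ♟
· · · · · · · ·
· · · · · · · ·
· · · · · · · ·
· · · · · · ♙ ·
♙ ♙ ♙ ♙ ♙ ♙ · ♙
♖ ♘ ♗ ♕ ♔ ♗ ♘ ♖


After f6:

♜ ♞ ♝ ♛ ♚ ♝ ♞ ♜
♟ ♟ ♟ ♟ ♟ · ♟ ♟
· · · · · ♟ · ·
· · · · · · · ·
· · · · · · · ·
· · · · · · ♙ ·
♙ ♙ ♙ ♙ ♙ ♙ · ♙
♖ ♘ ♗ ♕ ♔ ♗ ♘ ♖


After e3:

♜ ♞ ♝ ♛ ♚ ♝ ♞ ♜
♟ ♟ ♟ ♟ ♟ · ♟ ♟
· · · · · ♟ · ·
· · · · · · · ·
· · · · · · · ·
· · · · ♙ · ♙ ·
♙ ♙ ♙ ♙ · ♙ · ♙
♖ ♘ ♗ ♕ ♔ ♗ ♘ ♖


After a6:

♜ ♞ ♝ ♛ ♚ ♝ ♞ ♜
· ♟ ♟ ♟ ♟ · ♟ ♟
♟ · · · · ♟ · ·
· · · · · · · ·
· · · · · · · ·
· · · · ♙ · ♙ ·
♙ ♙ ♙ ♙ · ♙ · ♙
♖ ♘ ♗ ♕ ♔ ♗ ♘ ♖


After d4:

♜ ♞ ♝ ♛ ♚ ♝ ♞ ♜
· ♟ ♟ ♟ ♟ · ♟ ♟
♟ · · · · ♟ · ·
· · · · · · · ·
· · · ♙ · · · ·
· · · · ♙ · ♙ ·
♙ ♙ ♙ · · ♙ · ♙
♖ ♘ ♗ ♕ ♔ ♗ ♘ ♖


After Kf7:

♜ ♞ ♝ ♛ · ♝ ♞ ♜
· ♟ ♟ ♟ ♟ ♚ ♟ ♟
♟ · · · · ♟ · ·
· · · · · · · ·
· · · ♙ · · · ·
· · · · ♙ · ♙ ·
♙ ♙ ♙ · · ♙ · ♙
♖ ♘ ♗ ♕ ♔ ♗ ♘ ♖


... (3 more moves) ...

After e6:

♜ ♞ ♝ ♛ · ♝ ♞ ♜
· ♟ ♟ ♟ · · ♟ ♟
♟ · · · ♟ ♟ ♚ ·
· · · · · · · ·
· · · ♙ · · · ·
· · · · ♙ · ♙ ♘
♙ ♙ ♙ · ♗ ♙ · ♙
♖ ♘ ♗ ♕ ♔ · · ♖


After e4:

♜ ♞ ♝ ♛ · ♝ ♞ ♜
· ♟ ♟ ♟ · · ♟ ♟
♟ · · · ♟ ♟ ♚ ·
· · · · · · · ·
· · · ♙ ♙ · · ·
· · · · · · ♙ ♘
♙ ♙ ♙ · ♗ ♙ · ♙
♖ ♘ ♗ ♕ ♔ · · ♖



  a b c d e f g h
  ─────────────────
8│♜ ♞ ♝ ♛ · ♝ ♞ ♜│8
7│· ♟ ♟ ♟ · · ♟ ♟│7
6│♟ · · · ♟ ♟ ♚ ·│6
5│· · · · · · · ·│5
4│· · · ♙ ♙ · · ·│4
3│· · · · · · ♙ ♘│3
2│♙ ♙ ♙ · ♗ ♙ · ♙│2
1│♖ ♘ ♗ ♕ ♔ · · ♖│1
  ─────────────────
  a b c d e f g h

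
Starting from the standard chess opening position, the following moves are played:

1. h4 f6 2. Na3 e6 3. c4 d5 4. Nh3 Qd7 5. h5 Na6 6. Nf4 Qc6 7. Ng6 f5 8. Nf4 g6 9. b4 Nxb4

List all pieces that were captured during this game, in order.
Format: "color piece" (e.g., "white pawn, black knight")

Tracking captures:
  Nxb4: captured white pawn

white pawn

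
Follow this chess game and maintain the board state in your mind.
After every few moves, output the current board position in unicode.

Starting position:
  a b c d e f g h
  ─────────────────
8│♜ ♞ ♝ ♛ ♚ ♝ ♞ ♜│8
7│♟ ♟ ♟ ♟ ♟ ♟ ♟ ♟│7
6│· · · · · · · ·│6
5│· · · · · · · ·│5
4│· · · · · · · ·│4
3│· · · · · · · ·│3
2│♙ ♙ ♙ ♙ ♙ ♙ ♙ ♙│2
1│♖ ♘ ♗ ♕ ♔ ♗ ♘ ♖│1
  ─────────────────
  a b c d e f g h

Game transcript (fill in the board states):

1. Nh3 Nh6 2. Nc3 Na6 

  a b c d e f g h
  ─────────────────
8│♜ · ♝ ♛ ♚ ♝ · ♜│8
7│♟ ♟ ♟ ♟ ♟ ♟ ♟ ♟│7
6│♞ · · · · · · ♞│6
5│· · · · · · · ·│5
4│· · · · · · · ·│4
3│· · ♘ · · · · ♘│3
2│♙ ♙ ♙ ♙ ♙ ♙ ♙ ♙│2
1│♖ · ♗ ♕ ♔ ♗ · ♖│1
  ─────────────────
  a b c d e f g h

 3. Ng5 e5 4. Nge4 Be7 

  a b c d e f g h
  ─────────────────
8│♜ · ♝ ♛ ♚ · · ♜│8
7│♟ ♟ ♟ ♟ ♝ ♟ ♟ ♟│7
6│♞ · · · · · · ♞│6
5│· · · · ♟ · · ·│5
4│· · · · ♘ · · ·│4
3│· · ♘ · · · · ·│3
2│♙ ♙ ♙ ♙ ♙ ♙ ♙ ♙│2
1│♖ · ♗ ♕ ♔ ♗ · ♖│1
  ─────────────────
  a b c d e f g h

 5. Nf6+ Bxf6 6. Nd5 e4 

  a b c d e f g h
  ─────────────────
8│♜ · ♝ ♛ ♚ · · ♜│8
7│♟ ♟ ♟ ♟ · ♟ ♟ ♟│7
6│♞ · · · · ♝ · ♞│6
5│· · · ♘ · · · ·│5
4│· · · · ♟ · · ·│4
3│· · · · · · · ·│3
2│♙ ♙ ♙ ♙ ♙ ♙ ♙ ♙│2
1│♖ · ♗ ♕ ♔ ♗ · ♖│1
  ─────────────────
  a b c d e f g h

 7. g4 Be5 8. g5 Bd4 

  a b c d e f g h
  ─────────────────
8│♜ · ♝ ♛ ♚ · · ♜│8
7│♟ ♟ ♟ ♟ · ♟ ♟ ♟│7
6│♞ · · · · · · ♞│6
5│· · · ♘ · · ♙ ·│5
4│· · · ♝ ♟ · · ·│4
3│· · · · · · · ·│3
2│♙ ♙ ♙ ♙ ♙ ♙ · ♙│2
1│♖ · ♗ ♕ ♔ ♗ · ♖│1
  ─────────────────
  a b c d e f g h

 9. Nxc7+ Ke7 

  a b c d e f g h
  ─────────────────
8│♜ · ♝ ♛ · · · ♜│8
7│♟ ♟ ♘ ♟ ♚ ♟ ♟ ♟│7
6│♞ · · · · · · ♞│6
5│· · · · · · ♙ ·│5
4│· · · ♝ ♟ · · ·│4
3│· · · · · · · ·│3
2│♙ ♙ ♙ ♙ ♙ ♙ · ♙│2
1│♖ · ♗ ♕ ♔ ♗ · ♖│1
  ─────────────────
  a b c d e f g h


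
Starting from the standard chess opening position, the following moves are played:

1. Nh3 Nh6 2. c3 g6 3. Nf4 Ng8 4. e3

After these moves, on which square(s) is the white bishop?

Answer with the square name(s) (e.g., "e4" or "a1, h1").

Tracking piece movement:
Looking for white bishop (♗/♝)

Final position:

  a b c d e f g h
  ─────────────────
8│♜ ♞ ♝ ♛ ♚ ♝ ♞ ♜│8
7│♟ ♟ ♟ ♟ ♟ ♟ · ♟│7
6│· · · · · · ♟ ·│6
5│· · · · · · · ·│5
4│· · · · · ♘ · ·│4
3│· · ♙ · ♙ · · ·│3
2│♙ ♙ · ♙ · ♙ ♙ ♙│2
1│♖ ♘ ♗ ♕ ♔ ♗ · ♖│1
  ─────────────────
  a b c d e f g h


c1, f1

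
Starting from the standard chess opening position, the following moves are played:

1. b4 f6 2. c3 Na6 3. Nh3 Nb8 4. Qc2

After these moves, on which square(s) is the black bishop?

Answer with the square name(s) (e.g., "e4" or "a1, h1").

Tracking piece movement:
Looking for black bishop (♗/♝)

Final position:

  a b c d e f g h
  ─────────────────
8│♜ ♞ ♝ ♛ ♚ ♝ ♞ ♜│8
7│♟ ♟ ♟ ♟ ♟ · ♟ ♟│7
6│· · · · · ♟ · ·│6
5│· · · · · · · ·│5
4│· ♙ · · · · · ·│4
3│· · ♙ · · · · ♘│3
2│♙ · ♕ ♙ ♙ ♙ ♙ ♙│2
1│♖ ♘ ♗ · ♔ ♗ · ♖│1
  ─────────────────
  a b c d e f g h


c8, f8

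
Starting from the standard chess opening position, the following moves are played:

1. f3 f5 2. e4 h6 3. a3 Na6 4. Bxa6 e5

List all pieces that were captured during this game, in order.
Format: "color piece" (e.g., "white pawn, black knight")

Tracking captures:
  Bxa6: captured black knight

black knight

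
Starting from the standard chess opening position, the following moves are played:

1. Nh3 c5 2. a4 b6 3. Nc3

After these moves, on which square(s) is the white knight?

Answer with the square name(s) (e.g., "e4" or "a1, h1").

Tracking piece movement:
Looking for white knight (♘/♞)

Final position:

  a b c d e f g h
  ─────────────────
8│♜ ♞ ♝ ♛ ♚ ♝ ♞ ♜│8
7│♟ · · ♟ ♟ ♟ ♟ ♟│7
6│· ♟ · · · · · ·│6
5│· · ♟ · · · · ·│5
4│♙ · · · · · · ·│4
3│· · ♘ · · · · ♘│3
2│· ♙ ♙ ♙ ♙ ♙ ♙ ♙│2
1│♖ · ♗ ♕ ♔ ♗ · ♖│1
  ─────────────────
  a b c d e f g h


c3, h3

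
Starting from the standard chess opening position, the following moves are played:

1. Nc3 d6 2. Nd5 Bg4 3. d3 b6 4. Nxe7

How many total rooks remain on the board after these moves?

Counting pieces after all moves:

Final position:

  a b c d e f g h
  ─────────────────
8│♜ ♞ · ♛ ♚ ♝ ♞ ♜│8
7│♟ · ♟ · ♘ ♟ ♟ ♟│7
6│· ♟ · ♟ · · · ·│6
5│· · · · · · · ·│5
4│· · · · · · ♝ ·│4
3│· · · ♙ · · · ·│3
2│♙ ♙ ♙ · ♙ ♙ ♙ ♙│2
1│♖ · ♗ ♕ ♔ ♗ ♘ ♖│1
  ─────────────────
  a b c d e f g h


4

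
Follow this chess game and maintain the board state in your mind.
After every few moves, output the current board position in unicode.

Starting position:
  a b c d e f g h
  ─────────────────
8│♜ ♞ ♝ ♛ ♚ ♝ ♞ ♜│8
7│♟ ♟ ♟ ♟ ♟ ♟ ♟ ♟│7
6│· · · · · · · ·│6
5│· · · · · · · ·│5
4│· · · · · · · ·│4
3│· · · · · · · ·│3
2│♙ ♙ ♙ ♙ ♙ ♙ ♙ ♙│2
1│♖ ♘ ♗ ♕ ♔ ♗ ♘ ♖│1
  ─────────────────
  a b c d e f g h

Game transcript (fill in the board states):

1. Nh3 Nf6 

  a b c d e f g h
  ─────────────────
8│♜ ♞ ♝ ♛ ♚ ♝ · ♜│8
7│♟ ♟ ♟ ♟ ♟ ♟ ♟ ♟│7
6│· · · · · ♞ · ·│6
5│· · · · · · · ·│5
4│· · · · · · · ·│4
3│· · · · · · · ♘│3
2│♙ ♙ ♙ ♙ ♙ ♙ ♙ ♙│2
1│♖ ♘ ♗ ♕ ♔ ♗ · ♖│1
  ─────────────────
  a b c d e f g h

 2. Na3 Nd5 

  a b c d e f g h
  ─────────────────
8│♜ ♞ ♝ ♛ ♚ ♝ · ♜│8
7│♟ ♟ ♟ ♟ ♟ ♟ ♟ ♟│7
6│· · · · · · · ·│6
5│· · · ♞ · · · ·│5
4│· · · · · · · ·│4
3│♘ · · · · · · ♘│3
2│♙ ♙ ♙ ♙ ♙ ♙ ♙ ♙│2
1│♖ · ♗ ♕ ♔ ♗ · ♖│1
  ─────────────────
  a b c d e f g h

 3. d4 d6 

  a b c d e f g h
  ─────────────────
8│♜ ♞ ♝ ♛ ♚ ♝ · ♜│8
7│♟ ♟ ♟ · ♟ ♟ ♟ ♟│7
6│· · · ♟ · · · ·│6
5│· · · ♞ · · · ·│5
4│· · · ♙ · · · ·│4
3│♘ · · · · · · ♘│3
2│♙ ♙ ♙ · ♙ ♙ ♙ ♙│2
1│♖ · ♗ ♕ ♔ ♗ · ♖│1
  ─────────────────
  a b c d e f g h

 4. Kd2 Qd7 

  a b c d e f g h
  ─────────────────
8│♜ ♞ ♝ · ♚ ♝ · ♜│8
7│♟ ♟ ♟ ♛ ♟ ♟ ♟ ♟│7
6│· · · ♟ · · · ·│6
5│· · · ♞ · · · ·│5
4│· · · ♙ · · · ·│4
3│♘ · · · · · · ♘│3
2│♙ ♙ ♙ ♔ ♙ ♙ ♙ ♙│2
1│♖ · ♗ ♕ · ♗ · ♖│1
  ─────────────────
  a b c d e f g h

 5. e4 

  a b c d e f g h
  ─────────────────
8│♜ ♞ ♝ · ♚ ♝ · ♜│8
7│♟ ♟ ♟ ♛ ♟ ♟ ♟ ♟│7
6│· · · ♟ · · · ·│6
5│· · · ♞ · · · ·│5
4│· · · ♙ ♙ · · ·│4
3│♘ · · · · · · ♘│3
2│♙ ♙ ♙ ♔ · ♙ ♙ ♙│2
1│♖ · ♗ ♕ · ♗ · ♖│1
  ─────────────────
  a b c d e f g h


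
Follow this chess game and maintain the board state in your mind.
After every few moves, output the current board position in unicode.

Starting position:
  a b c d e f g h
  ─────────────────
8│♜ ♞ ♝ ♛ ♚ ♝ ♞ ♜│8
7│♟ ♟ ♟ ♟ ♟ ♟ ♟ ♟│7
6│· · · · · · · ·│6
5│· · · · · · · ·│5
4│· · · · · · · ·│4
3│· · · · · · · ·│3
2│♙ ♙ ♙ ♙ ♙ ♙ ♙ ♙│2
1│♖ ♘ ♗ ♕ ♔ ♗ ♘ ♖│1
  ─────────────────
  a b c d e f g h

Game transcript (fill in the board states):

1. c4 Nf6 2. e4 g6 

  a b c d e f g h
  ─────────────────
8│♜ ♞ ♝ ♛ ♚ ♝ · ♜│8
7│♟ ♟ ♟ ♟ ♟ ♟ · ♟│7
6│· · · · · ♞ ♟ ·│6
5│· · · · · · · ·│5
4│· · ♙ · ♙ · · ·│4
3│· · · · · · · ·│3
2│♙ ♙ · ♙ · ♙ ♙ ♙│2
1│♖ ♘ ♗ ♕ ♔ ♗ ♘ ♖│1
  ─────────────────
  a b c d e f g h

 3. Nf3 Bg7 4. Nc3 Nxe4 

  a b c d e f g h
  ─────────────────
8│♜ ♞ ♝ ♛ ♚ · · ♜│8
7│♟ ♟ ♟ ♟ ♟ ♟ ♝ ♟│7
6│· · · · · · ♟ ·│6
5│· · · · · · · ·│5
4│· · ♙ · ♞ · · ·│4
3│· · ♘ · · ♘ · ·│3
2│♙ ♙ · ♙ · ♙ ♙ ♙│2
1│♖ · ♗ ♕ ♔ ♗ · ♖│1
  ─────────────────
  a b c d e f g h

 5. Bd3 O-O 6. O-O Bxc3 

  a b c d e f g h
  ─────────────────
8│♜ ♞ ♝ ♛ · ♜ ♚ ·│8
7│♟ ♟ ♟ ♟ ♟ ♟ · ♟│7
6│· · · · · · ♟ ·│6
5│· · · · · · · ·│5
4│· · ♙ · ♞ · · ·│4
3│· · ♝ ♗ · ♘ · ·│3
2│♙ ♙ · ♙ · ♙ ♙ ♙│2
1│♖ · ♗ ♕ · ♖ ♔ ·│1
  ─────────────────
  a b c d e f g h

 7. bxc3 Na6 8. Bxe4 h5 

  a b c d e f g h
  ─────────────────
8│♜ · ♝ ♛ · ♜ ♚ ·│8
7│♟ ♟ ♟ ♟ ♟ ♟ · ·│7
6│♞ · · · · · ♟ ·│6
5│· · · · · · · ♟│5
4│· · ♙ · ♗ · · ·│4
3│· · ♙ · · ♘ · ·│3
2│♙ · · ♙ · ♙ ♙ ♙│2
1│♖ · ♗ ♕ · ♖ ♔ ·│1
  ─────────────────
  a b c d e f g h



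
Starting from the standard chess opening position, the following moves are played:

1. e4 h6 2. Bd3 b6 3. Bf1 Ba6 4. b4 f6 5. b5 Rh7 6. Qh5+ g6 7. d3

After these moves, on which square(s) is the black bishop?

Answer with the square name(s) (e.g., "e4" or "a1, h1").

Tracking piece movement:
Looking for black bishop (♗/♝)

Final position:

  a b c d e f g h
  ─────────────────
8│♜ ♞ · ♛ ♚ ♝ ♞ ·│8
7│♟ · ♟ ♟ ♟ · · ♜│7
6│♝ ♟ · · · ♟ ♟ ♟│6
5│· ♙ · · · · · ♕│5
4│· · · · ♙ · · ·│4
3│· · · ♙ · · · ·│3
2│♙ · ♙ · · ♙ ♙ ♙│2
1│♖ ♘ ♗ · ♔ ♗ ♘ ♖│1
  ─────────────────
  a b c d e f g h


a6, f8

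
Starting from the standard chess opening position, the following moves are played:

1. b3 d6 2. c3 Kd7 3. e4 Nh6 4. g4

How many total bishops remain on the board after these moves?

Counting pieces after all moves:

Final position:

  a b c d e f g h
  ─────────────────
8│♜ ♞ ♝ ♛ · ♝ · ♜│8
7│♟ ♟ ♟ ♚ ♟ ♟ ♟ ♟│7
6│· · · ♟ · · · ♞│6
5│· · · · · · · ·│5
4│· · · · ♙ · ♙ ·│4
3│· ♙ ♙ · · · · ·│3
2│♙ · · ♙ · ♙ · ♙│2
1│♖ ♘ ♗ ♕ ♔ ♗ ♘ ♖│1
  ─────────────────
  a b c d e f g h


4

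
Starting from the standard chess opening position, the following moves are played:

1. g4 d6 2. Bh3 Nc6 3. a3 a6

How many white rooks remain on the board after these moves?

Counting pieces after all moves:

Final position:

  a b c d e f g h
  ─────────────────
8│♜ · ♝ ♛ ♚ ♝ ♞ ♜│8
7│· ♟ ♟ · ♟ ♟ ♟ ♟│7
6│♟ · ♞ ♟ · · · ·│6
5│· · · · · · · ·│5
4│· · · · · · ♙ ·│4
3│♙ · · · · · · ♗│3
2│· ♙ ♙ ♙ ♙ ♙ · ♙│2
1│♖ ♘ ♗ ♕ ♔ · ♘ ♖│1
  ─────────────────
  a b c d e f g h


2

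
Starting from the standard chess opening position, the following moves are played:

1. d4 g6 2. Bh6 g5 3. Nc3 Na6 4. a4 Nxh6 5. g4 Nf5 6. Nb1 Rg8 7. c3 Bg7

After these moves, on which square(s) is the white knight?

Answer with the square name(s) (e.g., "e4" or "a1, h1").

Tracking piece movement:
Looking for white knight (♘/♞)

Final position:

  a b c d e f g h
  ─────────────────
8│♜ · ♝ ♛ ♚ · ♜ ·│8
7│♟ ♟ ♟ ♟ ♟ ♟ ♝ ♟│7
6│♞ · · · · · · ·│6
5│· · · · · ♞ ♟ ·│5
4│♙ · · ♙ · · ♙ ·│4
3│· · ♙ · · · · ·│3
2│· ♙ · · ♙ ♙ · ♙│2
1│♖ ♘ · ♕ ♔ ♗ ♘ ♖│1
  ─────────────────
  a b c d e f g h


b1, g1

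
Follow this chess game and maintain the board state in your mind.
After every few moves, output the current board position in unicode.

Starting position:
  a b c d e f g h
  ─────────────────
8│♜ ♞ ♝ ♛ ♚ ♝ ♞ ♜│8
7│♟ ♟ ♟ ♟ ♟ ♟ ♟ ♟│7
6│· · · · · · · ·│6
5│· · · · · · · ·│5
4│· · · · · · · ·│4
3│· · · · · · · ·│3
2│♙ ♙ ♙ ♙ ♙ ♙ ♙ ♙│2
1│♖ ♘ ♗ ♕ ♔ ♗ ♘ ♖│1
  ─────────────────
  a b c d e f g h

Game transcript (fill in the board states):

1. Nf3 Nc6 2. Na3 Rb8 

  a b c d e f g h
  ─────────────────
8│· ♜ ♝ ♛ ♚ ♝ ♞ ♜│8
7│♟ ♟ ♟ ♟ ♟ ♟ ♟ ♟│7
6│· · ♞ · · · · ·│6
5│· · · · · · · ·│5
4│· · · · · · · ·│4
3│♘ · · · · ♘ · ·│3
2│♙ ♙ ♙ ♙ ♙ ♙ ♙ ♙│2
1│♖ · ♗ ♕ ♔ ♗ · ♖│1
  ─────────────────
  a b c d e f g h

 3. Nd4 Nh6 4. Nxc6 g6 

  a b c d e f g h
  ─────────────────
8│· ♜ ♝ ♛ ♚ ♝ · ♜│8
7│♟ ♟ ♟ ♟ ♟ ♟ · ♟│7
6│· · ♘ · · · ♟ ♞│6
5│· · · · · · · ·│5
4│· · · · · · · ·│4
3│♘ · · · · · · ·│3
2│♙ ♙ ♙ ♙ ♙ ♙ ♙ ♙│2
1│♖ · ♗ ♕ ♔ ♗ · ♖│1
  ─────────────────
  a b c d e f g h

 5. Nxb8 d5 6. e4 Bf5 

  a b c d e f g h
  ─────────────────
8│· ♘ · ♛ ♚ ♝ · ♜│8
7│♟ ♟ ♟ · ♟ ♟ · ♟│7
6│· · · · · · ♟ ♞│6
5│· · · ♟ · ♝ · ·│5
4│· · · · ♙ · · ·│4
3│♘ · · · · · · ·│3
2│♙ ♙ ♙ ♙ · ♙ ♙ ♙│2
1│♖ · ♗ ♕ ♔ ♗ · ♖│1
  ─────────────────
  a b c d e f g h

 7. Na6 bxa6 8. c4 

  a b c d e f g h
  ─────────────────
8│· · · ♛ ♚ ♝ · ♜│8
7│♟ · ♟ · ♟ ♟ · ♟│7
6│♟ · · · · · ♟ ♞│6
5│· · · ♟ · ♝ · ·│5
4│· · ♙ · ♙ · · ·│4
3│♘ · · · · · · ·│3
2│♙ ♙ · ♙ · ♙ ♙ ♙│2
1│♖ · ♗ ♕ ♔ ♗ · ♖│1
  ─────────────────
  a b c d e f g h


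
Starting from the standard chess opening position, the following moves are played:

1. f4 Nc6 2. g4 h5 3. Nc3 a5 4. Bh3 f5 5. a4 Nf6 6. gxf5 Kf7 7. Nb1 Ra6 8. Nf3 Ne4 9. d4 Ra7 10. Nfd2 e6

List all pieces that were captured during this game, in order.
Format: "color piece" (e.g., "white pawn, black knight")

Tracking captures:
  gxf5: captured black pawn

black pawn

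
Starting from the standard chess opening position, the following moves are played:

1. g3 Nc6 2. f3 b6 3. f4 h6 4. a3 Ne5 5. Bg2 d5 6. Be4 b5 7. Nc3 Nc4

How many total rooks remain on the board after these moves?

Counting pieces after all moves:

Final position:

  a b c d e f g h
  ─────────────────
8│♜ · ♝ ♛ ♚ ♝ ♞ ♜│8
7│♟ · ♟ · ♟ ♟ ♟ ·│7
6│· · · · · · · ♟│6
5│· ♟ · ♟ · · · ·│5
4│· · ♞ · ♗ ♙ · ·│4
3│♙ · ♘ · · · ♙ ·│3
2│· ♙ ♙ ♙ ♙ · · ♙│2
1│♖ · ♗ ♕ ♔ · ♘ ♖│1
  ─────────────────
  a b c d e f g h


4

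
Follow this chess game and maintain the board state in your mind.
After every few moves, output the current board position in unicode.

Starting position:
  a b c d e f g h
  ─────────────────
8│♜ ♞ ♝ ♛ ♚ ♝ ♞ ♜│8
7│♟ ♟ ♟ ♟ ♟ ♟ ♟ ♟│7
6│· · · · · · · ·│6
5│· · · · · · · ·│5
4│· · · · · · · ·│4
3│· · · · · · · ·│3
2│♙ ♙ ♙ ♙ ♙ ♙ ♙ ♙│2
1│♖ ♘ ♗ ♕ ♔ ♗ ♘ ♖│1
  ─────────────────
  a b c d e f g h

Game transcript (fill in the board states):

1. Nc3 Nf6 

  a b c d e f g h
  ─────────────────
8│♜ ♞ ♝ ♛ ♚ ♝ · ♜│8
7│♟ ♟ ♟ ♟ ♟ ♟ ♟ ♟│7
6│· · · · · ♞ · ·│6
5│· · · · · · · ·│5
4│· · · · · · · ·│4
3│· · ♘ · · · · ·│3
2│♙ ♙ ♙ ♙ ♙ ♙ ♙ ♙│2
1│♖ · ♗ ♕ ♔ ♗ ♘ ♖│1
  ─────────────────
  a b c d e f g h

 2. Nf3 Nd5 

  a b c d e f g h
  ─────────────────
8│♜ ♞ ♝ ♛ ♚ ♝ · ♜│8
7│♟ ♟ ♟ ♟ ♟ ♟ ♟ ♟│7
6│· · · · · · · ·│6
5│· · · ♞ · · · ·│5
4│· · · · · · · ·│4
3│· · ♘ · · ♘ · ·│3
2│♙ ♙ ♙ ♙ ♙ ♙ ♙ ♙│2
1│♖ · ♗ ♕ ♔ ♗ · ♖│1
  ─────────────────
  a b c d e f g h

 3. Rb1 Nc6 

  a b c d e f g h
  ─────────────────
8│♜ · ♝ ♛ ♚ ♝ · ♜│8
7│♟ ♟ ♟ ♟ ♟ ♟ ♟ ♟│7
6│· · ♞ · · · · ·│6
5│· · · ♞ · · · ·│5
4│· · · · · · · ·│4
3│· · ♘ · · ♘ · ·│3
2│♙ ♙ ♙ ♙ ♙ ♙ ♙ ♙│2
1│· ♖ ♗ ♕ ♔ ♗ · ♖│1
  ─────────────────
  a b c d e f g h



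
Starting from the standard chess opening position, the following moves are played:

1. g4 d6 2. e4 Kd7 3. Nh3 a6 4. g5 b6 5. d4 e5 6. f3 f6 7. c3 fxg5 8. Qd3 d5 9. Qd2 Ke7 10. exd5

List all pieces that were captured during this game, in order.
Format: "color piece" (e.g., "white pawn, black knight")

Tracking captures:
  fxg5: captured white pawn
  exd5: captured black pawn

white pawn, black pawn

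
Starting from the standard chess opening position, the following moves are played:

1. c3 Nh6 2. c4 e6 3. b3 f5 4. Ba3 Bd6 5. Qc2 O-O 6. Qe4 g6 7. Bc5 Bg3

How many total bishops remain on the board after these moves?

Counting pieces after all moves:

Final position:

  a b c d e f g h
  ─────────────────
8│♜ ♞ ♝ ♛ · ♜ ♚ ·│8
7│♟ ♟ ♟ ♟ · · · ♟│7
6│· · · · ♟ · ♟ ♞│6
5│· · ♗ · · ♟ · ·│5
4│· · ♙ · ♕ · · ·│4
3│· ♙ · · · · ♝ ·│3
2│♙ · · ♙ ♙ ♙ ♙ ♙│2
1│♖ ♘ · · ♔ ♗ ♘ ♖│1
  ─────────────────
  a b c d e f g h


4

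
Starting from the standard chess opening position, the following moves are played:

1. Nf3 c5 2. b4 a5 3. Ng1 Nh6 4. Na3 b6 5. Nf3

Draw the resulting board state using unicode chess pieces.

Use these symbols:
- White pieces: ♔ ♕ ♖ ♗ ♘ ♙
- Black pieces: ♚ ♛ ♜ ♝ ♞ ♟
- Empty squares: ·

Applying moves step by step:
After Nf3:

♜ ♞ ♝ ♛ ♚ ♝ ♞ ♜
♟ ♟ ♟ ♟ ♟ ♟ ♟ ♟
· · · · · · · ·
· · · · · · · ·
· · · · · · · ·
· · · · · ♘ · ·
♙ ♙ ♙ ♙ ♙ ♙ ♙ ♙
♖ ♘ ♗ ♕ ♔ ♗ · ♖


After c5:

♜ ♞ ♝ ♛ ♚ ♝ ♞ ♜
♟ ♟ · ♟ ♟ ♟ ♟ ♟
· · · · · · · ·
· · ♟ · · · · ·
· · · · · · · ·
· · · · · ♘ · ·
♙ ♙ ♙ ♙ ♙ ♙ ♙ ♙
♖ ♘ ♗ ♕ ♔ ♗ · ♖


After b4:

♜ ♞ ♝ ♛ ♚ ♝ ♞ ♜
♟ ♟ · ♟ ♟ ♟ ♟ ♟
· · · · · · · ·
· · ♟ · · · · ·
· ♙ · · · · · ·
· · · · · ♘ · ·
♙ · ♙ ♙ ♙ ♙ ♙ ♙
♖ ♘ ♗ ♕ ♔ ♗ · ♖


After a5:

♜ ♞ ♝ ♛ ♚ ♝ ♞ ♜
· ♟ · ♟ ♟ ♟ ♟ ♟
· · · · · · · ·
♟ · ♟ · · · · ·
· ♙ · · · · · ·
· · · · · ♘ · ·
♙ · ♙ ♙ ♙ ♙ ♙ ♙
♖ ♘ ♗ ♕ ♔ ♗ · ♖


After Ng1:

♜ ♞ ♝ ♛ ♚ ♝ ♞ ♜
· ♟ · ♟ ♟ ♟ ♟ ♟
· · · · · · · ·
♟ · ♟ · · · · ·
· ♙ · · · · · ·
· · · · · · · ·
♙ · ♙ ♙ ♙ ♙ ♙ ♙
♖ ♘ ♗ ♕ ♔ ♗ ♘ ♖


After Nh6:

♜ ♞ ♝ ♛ ♚ ♝ · ♜
· ♟ · ♟ ♟ ♟ ♟ ♟
· · · · · · · ♞
♟ · ♟ · · · · ·
· ♙ · · · · · ·
· · · · · · · ·
♙ · ♙ ♙ ♙ ♙ ♙ ♙
♖ ♘ ♗ ♕ ♔ ♗ ♘ ♖


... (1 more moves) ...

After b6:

♜ ♞ ♝ ♛ ♚ ♝ · ♜
· · · ♟ ♟ ♟ ♟ ♟
· ♟ · · · · · ♞
♟ · ♟ · · · · ·
· ♙ · · · · · ·
♘ · · · · · · ·
♙ · ♙ ♙ ♙ ♙ ♙ ♙
♖ · ♗ ♕ ♔ ♗ ♘ ♖


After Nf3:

♜ ♞ ♝ ♛ ♚ ♝ · ♜
· · · ♟ ♟ ♟ ♟ ♟
· ♟ · · · · · ♞
♟ · ♟ · · · · ·
· ♙ · · · · · ·
♘ · · · · ♘ · ·
♙ · ♙ ♙ ♙ ♙ ♙ ♙
♖ · ♗ ♕ ♔ ♗ · ♖



  a b c d e f g h
  ─────────────────
8│♜ ♞ ♝ ♛ ♚ ♝ · ♜│8
7│· · · ♟ ♟ ♟ ♟ ♟│7
6│· ♟ · · · · · ♞│6
5│♟ · ♟ · · · · ·│5
4│· ♙ · · · · · ·│4
3│♘ · · · · ♘ · ·│3
2│♙ · ♙ ♙ ♙ ♙ ♙ ♙│2
1│♖ · ♗ ♕ ♔ ♗ · ♖│1
  ─────────────────
  a b c d e f g h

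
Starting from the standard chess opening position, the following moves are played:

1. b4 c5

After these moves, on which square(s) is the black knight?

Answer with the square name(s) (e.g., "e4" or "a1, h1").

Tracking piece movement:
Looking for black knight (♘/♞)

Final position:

  a b c d e f g h
  ─────────────────
8│♜ ♞ ♝ ♛ ♚ ♝ ♞ ♜│8
7│♟ ♟ · ♟ ♟ ♟ ♟ ♟│7
6│· · · · · · · ·│6
5│· · ♟ · · · · ·│5
4│· ♙ · · · · · ·│4
3│· · · · · · · ·│3
2│♙ · ♙ ♙ ♙ ♙ ♙ ♙│2
1│♖ ♘ ♗ ♕ ♔ ♗ ♘ ♖│1
  ─────────────────
  a b c d e f g h


b8, g8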